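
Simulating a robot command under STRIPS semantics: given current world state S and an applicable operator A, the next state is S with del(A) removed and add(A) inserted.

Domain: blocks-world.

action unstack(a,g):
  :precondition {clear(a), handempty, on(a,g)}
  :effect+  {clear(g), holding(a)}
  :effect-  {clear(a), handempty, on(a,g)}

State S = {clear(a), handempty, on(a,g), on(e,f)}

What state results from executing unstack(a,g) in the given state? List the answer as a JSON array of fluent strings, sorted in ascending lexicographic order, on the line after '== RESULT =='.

Progress:
  pre ⊆ S: {clear(a), handempty, on(a,g)} ⊆ S  — applicable
  S \ del = {on(e,f)}
  ∪ add   = {clear(g), holding(a), on(e,f)}

== RESULT ==
["clear(g)", "holding(a)", "on(e,f)"]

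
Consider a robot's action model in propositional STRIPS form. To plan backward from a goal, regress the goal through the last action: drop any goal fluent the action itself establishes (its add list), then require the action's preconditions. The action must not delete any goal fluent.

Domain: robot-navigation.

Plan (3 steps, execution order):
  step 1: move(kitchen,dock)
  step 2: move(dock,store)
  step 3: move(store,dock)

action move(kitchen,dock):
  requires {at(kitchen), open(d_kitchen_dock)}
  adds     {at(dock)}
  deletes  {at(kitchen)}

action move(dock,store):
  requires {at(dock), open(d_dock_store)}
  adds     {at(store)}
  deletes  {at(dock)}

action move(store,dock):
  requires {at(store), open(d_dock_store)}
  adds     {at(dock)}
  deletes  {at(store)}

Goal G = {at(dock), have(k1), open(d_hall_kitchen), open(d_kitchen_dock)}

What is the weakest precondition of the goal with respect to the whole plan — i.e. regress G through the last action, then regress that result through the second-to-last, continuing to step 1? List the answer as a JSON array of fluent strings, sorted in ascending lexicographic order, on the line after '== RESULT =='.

Work backward from the goal:
  through step 3 (move(store,dock)): drop {at(dock)}, keep {have(k1), open(d_hall_kitchen), open(d_kitchen_dock)}, require {at(store), open(d_dock_store)}
    → {at(store), have(k1), open(d_dock_store), open(d_hall_kitchen), open(d_kitchen_dock)}
  through step 2 (move(dock,store)): drop {at(store)}, keep {have(k1), open(d_dock_store), open(d_hall_kitchen), open(d_kitchen_dock)}, require {at(dock), open(d_dock_store)}
    → {at(dock), have(k1), open(d_dock_store), open(d_hall_kitchen), open(d_kitchen_dock)}
  through step 1 (move(kitchen,dock)): drop {at(dock)}, keep {have(k1), open(d_dock_store), open(d_hall_kitchen), open(d_kitchen_dock)}, require {at(kitchen), open(d_kitchen_dock)}
    → {at(kitchen), have(k1), open(d_dock_store), open(d_hall_kitchen), open(d_kitchen_dock)}

== RESULT ==
["at(kitchen)", "have(k1)", "open(d_dock_store)", "open(d_hall_kitchen)", "open(d_kitchen_dock)"]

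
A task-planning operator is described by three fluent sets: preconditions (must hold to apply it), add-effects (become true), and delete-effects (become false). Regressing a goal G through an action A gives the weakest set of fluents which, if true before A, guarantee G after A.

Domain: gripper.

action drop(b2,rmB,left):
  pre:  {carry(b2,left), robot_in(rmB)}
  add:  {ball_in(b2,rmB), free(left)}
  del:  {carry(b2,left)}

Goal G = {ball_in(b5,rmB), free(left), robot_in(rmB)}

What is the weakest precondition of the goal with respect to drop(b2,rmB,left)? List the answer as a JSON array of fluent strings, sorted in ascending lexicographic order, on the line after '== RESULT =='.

Regress:
  G ∩ del = {}  (empty — regression defined)
  G \ add = {ball_in(b5,rmB), free(left), robot_in(rmB)} \ {ball_in(b2,rmB), free(left)} = {ball_in(b5,rmB), robot_in(rmB)}
  ∪ pre   = {ball_in(b5,rmB), robot_in(rmB)} ∪ {carry(b2,left), robot_in(rmB)}
          = {ball_in(b5,rmB), carry(b2,left), robot_in(rmB)}

== RESULT ==
["ball_in(b5,rmB)", "carry(b2,left)", "robot_in(rmB)"]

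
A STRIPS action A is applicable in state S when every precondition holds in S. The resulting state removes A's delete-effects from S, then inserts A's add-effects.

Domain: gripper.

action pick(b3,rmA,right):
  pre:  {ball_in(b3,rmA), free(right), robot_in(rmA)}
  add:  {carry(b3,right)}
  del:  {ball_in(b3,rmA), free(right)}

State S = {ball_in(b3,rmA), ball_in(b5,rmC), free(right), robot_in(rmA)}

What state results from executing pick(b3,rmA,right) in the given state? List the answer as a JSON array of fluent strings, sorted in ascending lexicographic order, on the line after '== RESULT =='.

Progress:
  pre ⊆ S: {ball_in(b3,rmA), free(right), robot_in(rmA)} ⊆ S  — applicable
  S \ del = {ball_in(b5,rmC), robot_in(rmA)}
  ∪ add   = {ball_in(b5,rmC), carry(b3,right), robot_in(rmA)}

== RESULT ==
["ball_in(b5,rmC)", "carry(b3,right)", "robot_in(rmA)"]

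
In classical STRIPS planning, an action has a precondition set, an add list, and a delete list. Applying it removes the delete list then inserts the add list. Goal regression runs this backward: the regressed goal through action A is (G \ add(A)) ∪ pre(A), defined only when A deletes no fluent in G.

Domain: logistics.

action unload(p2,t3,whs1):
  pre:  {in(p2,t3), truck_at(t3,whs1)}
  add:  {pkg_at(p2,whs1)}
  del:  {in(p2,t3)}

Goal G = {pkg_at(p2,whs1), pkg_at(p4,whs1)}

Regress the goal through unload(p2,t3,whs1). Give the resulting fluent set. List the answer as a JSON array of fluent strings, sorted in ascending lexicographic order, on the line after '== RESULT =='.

Regress:
  G ∩ del = {}  (empty — regression defined)
  G \ add = {pkg_at(p2,whs1), pkg_at(p4,whs1)} \ {pkg_at(p2,whs1)} = {pkg_at(p4,whs1)}
  ∪ pre   = {pkg_at(p4,whs1)} ∪ {in(p2,t3), truck_at(t3,whs1)}
          = {in(p2,t3), pkg_at(p4,whs1), truck_at(t3,whs1)}

== RESULT ==
["in(p2,t3)", "pkg_at(p4,whs1)", "truck_at(t3,whs1)"]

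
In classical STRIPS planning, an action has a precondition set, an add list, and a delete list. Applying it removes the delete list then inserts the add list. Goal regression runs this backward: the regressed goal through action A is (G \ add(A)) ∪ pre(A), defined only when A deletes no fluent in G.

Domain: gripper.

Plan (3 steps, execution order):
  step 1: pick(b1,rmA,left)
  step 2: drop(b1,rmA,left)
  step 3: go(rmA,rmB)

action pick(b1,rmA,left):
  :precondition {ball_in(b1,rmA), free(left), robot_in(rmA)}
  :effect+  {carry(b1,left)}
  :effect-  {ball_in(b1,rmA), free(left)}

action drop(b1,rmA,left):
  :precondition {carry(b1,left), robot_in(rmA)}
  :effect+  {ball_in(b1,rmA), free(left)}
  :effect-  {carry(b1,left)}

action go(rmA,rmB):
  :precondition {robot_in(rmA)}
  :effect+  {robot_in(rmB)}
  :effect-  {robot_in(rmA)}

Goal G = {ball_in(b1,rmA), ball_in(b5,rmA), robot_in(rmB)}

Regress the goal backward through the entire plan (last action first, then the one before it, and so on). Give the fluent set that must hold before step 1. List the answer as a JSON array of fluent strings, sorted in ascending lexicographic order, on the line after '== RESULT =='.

Work backward from the goal:
  through step 3 (go(rmA,rmB)): drop {robot_in(rmB)}, keep {ball_in(b1,rmA), ball_in(b5,rmA)}, require {robot_in(rmA)}
    → {ball_in(b1,rmA), ball_in(b5,rmA), robot_in(rmA)}
  through step 2 (drop(b1,rmA,left)): drop {ball_in(b1,rmA)}, keep {ball_in(b5,rmA), robot_in(rmA)}, require {carry(b1,left), robot_in(rmA)}
    → {ball_in(b5,rmA), carry(b1,left), robot_in(rmA)}
  through step 1 (pick(b1,rmA,left)): drop {carry(b1,left)}, keep {ball_in(b5,rmA), robot_in(rmA)}, require {ball_in(b1,rmA), free(left), robot_in(rmA)}
    → {ball_in(b1,rmA), ball_in(b5,rmA), free(left), robot_in(rmA)}

== RESULT ==
["ball_in(b1,rmA)", "ball_in(b5,rmA)", "free(left)", "robot_in(rmA)"]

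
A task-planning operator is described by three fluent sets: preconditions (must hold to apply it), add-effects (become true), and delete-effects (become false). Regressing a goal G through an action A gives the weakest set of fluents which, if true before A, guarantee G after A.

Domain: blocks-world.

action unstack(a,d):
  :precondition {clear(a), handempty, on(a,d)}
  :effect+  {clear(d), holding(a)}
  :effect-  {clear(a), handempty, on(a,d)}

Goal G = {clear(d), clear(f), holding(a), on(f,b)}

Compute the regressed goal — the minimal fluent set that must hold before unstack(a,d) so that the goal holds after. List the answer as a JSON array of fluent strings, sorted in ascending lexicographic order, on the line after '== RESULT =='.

Regress:
  G ∩ del = {}  (empty — regression defined)
  G \ add = {clear(d), clear(f), holding(a), on(f,b)} \ {clear(d), holding(a)} = {clear(f), on(f,b)}
  ∪ pre   = {clear(f), on(f,b)} ∪ {clear(a), handempty, on(a,d)}
          = {clear(a), clear(f), handempty, on(a,d), on(f,b)}

== RESULT ==
["clear(a)", "clear(f)", "handempty", "on(a,d)", "on(f,b)"]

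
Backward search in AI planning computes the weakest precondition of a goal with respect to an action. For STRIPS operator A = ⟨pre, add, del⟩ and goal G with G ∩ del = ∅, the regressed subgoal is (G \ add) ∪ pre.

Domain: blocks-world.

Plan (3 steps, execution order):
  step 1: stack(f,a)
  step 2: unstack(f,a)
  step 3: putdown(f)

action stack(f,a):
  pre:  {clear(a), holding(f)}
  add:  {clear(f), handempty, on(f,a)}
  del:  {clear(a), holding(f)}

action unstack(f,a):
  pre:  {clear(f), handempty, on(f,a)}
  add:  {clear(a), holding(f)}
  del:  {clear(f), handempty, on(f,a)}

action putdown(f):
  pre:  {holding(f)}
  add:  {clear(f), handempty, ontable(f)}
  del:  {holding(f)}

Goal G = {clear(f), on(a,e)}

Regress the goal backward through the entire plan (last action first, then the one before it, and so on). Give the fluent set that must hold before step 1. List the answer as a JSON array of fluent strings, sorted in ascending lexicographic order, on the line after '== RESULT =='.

Work backward from the goal:
  through step 3 (putdown(f)): drop {clear(f)}, keep {on(a,e)}, require {holding(f)}
    → {holding(f), on(a,e)}
  through step 2 (unstack(f,a)): drop {holding(f)}, keep {on(a,e)}, require {clear(f), handempty, on(f,a)}
    → {clear(f), handempty, on(a,e), on(f,a)}
  through step 1 (stack(f,a)): drop {clear(f), handempty, on(f,a)}, keep {on(a,e)}, require {clear(a), holding(f)}
    → {clear(a), holding(f), on(a,e)}

== RESULT ==
["clear(a)", "holding(f)", "on(a,e)"]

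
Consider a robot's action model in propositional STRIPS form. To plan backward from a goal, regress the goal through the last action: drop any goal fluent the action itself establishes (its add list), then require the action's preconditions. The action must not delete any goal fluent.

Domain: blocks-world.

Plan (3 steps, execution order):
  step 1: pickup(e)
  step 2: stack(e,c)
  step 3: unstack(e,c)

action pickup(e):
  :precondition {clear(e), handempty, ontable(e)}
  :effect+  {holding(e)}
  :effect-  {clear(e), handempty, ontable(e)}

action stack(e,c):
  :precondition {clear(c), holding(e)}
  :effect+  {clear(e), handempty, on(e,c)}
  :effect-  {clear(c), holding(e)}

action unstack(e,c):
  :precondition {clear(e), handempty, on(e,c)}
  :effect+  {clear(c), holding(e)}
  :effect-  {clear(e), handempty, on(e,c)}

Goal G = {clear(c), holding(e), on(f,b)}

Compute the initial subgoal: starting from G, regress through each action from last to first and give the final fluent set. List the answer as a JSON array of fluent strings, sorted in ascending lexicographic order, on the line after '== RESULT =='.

Work backward from the goal:
  through step 3 (unstack(e,c)): drop {clear(c), holding(e)}, keep {on(f,b)}, require {clear(e), handempty, on(e,c)}
    → {clear(e), handempty, on(e,c), on(f,b)}
  through step 2 (stack(e,c)): drop {clear(e), handempty, on(e,c)}, keep {on(f,b)}, require {clear(c), holding(e)}
    → {clear(c), holding(e), on(f,b)}
  through step 1 (pickup(e)): drop {holding(e)}, keep {clear(c), on(f,b)}, require {clear(e), handempty, ontable(e)}
    → {clear(c), clear(e), handempty, on(f,b), ontable(e)}

== RESULT ==
["clear(c)", "clear(e)", "handempty", "on(f,b)", "ontable(e)"]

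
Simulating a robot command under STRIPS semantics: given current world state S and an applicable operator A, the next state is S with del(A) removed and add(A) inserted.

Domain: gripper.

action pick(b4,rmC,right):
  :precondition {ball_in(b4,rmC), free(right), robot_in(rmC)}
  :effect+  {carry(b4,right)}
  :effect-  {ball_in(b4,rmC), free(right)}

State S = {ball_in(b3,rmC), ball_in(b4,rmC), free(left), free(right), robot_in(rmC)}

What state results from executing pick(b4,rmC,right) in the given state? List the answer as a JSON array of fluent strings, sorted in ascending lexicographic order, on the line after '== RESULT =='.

Progress:
  pre ⊆ S: {ball_in(b4,rmC), free(right), robot_in(rmC)} ⊆ S  — applicable
  S \ del = {ball_in(b3,rmC), free(left), robot_in(rmC)}
  ∪ add   = {ball_in(b3,rmC), carry(b4,right), free(left), robot_in(rmC)}

== RESULT ==
["ball_in(b3,rmC)", "carry(b4,right)", "free(left)", "robot_in(rmC)"]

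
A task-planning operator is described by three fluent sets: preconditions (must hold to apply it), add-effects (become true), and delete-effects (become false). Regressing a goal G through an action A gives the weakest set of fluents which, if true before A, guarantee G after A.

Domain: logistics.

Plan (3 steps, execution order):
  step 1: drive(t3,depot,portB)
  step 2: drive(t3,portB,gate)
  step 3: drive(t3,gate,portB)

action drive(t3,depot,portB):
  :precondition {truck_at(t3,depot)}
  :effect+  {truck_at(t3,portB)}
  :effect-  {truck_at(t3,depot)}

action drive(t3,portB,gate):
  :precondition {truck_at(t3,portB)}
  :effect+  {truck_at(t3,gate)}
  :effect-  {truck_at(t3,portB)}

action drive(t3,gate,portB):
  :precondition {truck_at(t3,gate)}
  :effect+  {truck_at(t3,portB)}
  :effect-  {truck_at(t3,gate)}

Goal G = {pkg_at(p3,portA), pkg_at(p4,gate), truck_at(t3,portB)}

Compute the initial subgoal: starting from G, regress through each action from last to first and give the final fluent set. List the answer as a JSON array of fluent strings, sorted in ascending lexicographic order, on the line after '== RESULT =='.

Work backward from the goal:
  through step 3 (drive(t3,gate,portB)): drop {truck_at(t3,portB)}, keep {pkg_at(p3,portA), pkg_at(p4,gate)}, require {truck_at(t3,gate)}
    → {pkg_at(p3,portA), pkg_at(p4,gate), truck_at(t3,gate)}
  through step 2 (drive(t3,portB,gate)): drop {truck_at(t3,gate)}, keep {pkg_at(p3,portA), pkg_at(p4,gate)}, require {truck_at(t3,portB)}
    → {pkg_at(p3,portA), pkg_at(p4,gate), truck_at(t3,portB)}
  through step 1 (drive(t3,depot,portB)): drop {truck_at(t3,portB)}, keep {pkg_at(p3,portA), pkg_at(p4,gate)}, require {truck_at(t3,depot)}
    → {pkg_at(p3,portA), pkg_at(p4,gate), truck_at(t3,depot)}

== RESULT ==
["pkg_at(p3,portA)", "pkg_at(p4,gate)", "truck_at(t3,depot)"]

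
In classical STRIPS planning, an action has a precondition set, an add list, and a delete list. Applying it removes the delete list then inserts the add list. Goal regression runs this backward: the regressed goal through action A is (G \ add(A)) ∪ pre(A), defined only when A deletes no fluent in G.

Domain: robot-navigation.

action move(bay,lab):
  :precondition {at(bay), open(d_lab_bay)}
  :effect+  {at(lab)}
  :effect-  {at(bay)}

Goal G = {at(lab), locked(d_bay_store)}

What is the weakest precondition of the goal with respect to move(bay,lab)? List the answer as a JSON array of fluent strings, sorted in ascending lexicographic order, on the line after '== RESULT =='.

Compute (G \ add) ∪ pre:
  G ∩ del = {}  (empty — regression defined)
  G \ add = {at(lab), locked(d_bay_store)} \ {at(lab)} = {locked(d_bay_store)}
  ∪ pre   = {locked(d_bay_store)} ∪ {at(bay), open(d_lab_bay)}
          = {at(bay), locked(d_bay_store), open(d_lab_bay)}

== RESULT ==
["at(bay)", "locked(d_bay_store)", "open(d_lab_bay)"]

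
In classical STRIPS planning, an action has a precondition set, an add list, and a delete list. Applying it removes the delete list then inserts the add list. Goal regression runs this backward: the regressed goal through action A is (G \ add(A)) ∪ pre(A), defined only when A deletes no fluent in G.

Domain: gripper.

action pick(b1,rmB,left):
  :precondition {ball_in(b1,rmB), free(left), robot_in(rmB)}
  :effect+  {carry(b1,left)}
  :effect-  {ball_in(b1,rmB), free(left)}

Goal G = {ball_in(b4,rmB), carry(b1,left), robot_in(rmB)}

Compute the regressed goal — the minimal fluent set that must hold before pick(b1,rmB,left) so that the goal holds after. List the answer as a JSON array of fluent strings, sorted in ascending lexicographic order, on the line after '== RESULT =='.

Compute (G \ add) ∪ pre:
  G ∩ del = {}  (empty — regression defined)
  G \ add = {ball_in(b4,rmB), carry(b1,left), robot_in(rmB)} \ {carry(b1,left)} = {ball_in(b4,rmB), robot_in(rmB)}
  ∪ pre   = {ball_in(b4,rmB), robot_in(rmB)} ∪ {ball_in(b1,rmB), free(left), robot_in(rmB)}
          = {ball_in(b1,rmB), ball_in(b4,rmB), free(left), robot_in(rmB)}

== RESULT ==
["ball_in(b1,rmB)", "ball_in(b4,rmB)", "free(left)", "robot_in(rmB)"]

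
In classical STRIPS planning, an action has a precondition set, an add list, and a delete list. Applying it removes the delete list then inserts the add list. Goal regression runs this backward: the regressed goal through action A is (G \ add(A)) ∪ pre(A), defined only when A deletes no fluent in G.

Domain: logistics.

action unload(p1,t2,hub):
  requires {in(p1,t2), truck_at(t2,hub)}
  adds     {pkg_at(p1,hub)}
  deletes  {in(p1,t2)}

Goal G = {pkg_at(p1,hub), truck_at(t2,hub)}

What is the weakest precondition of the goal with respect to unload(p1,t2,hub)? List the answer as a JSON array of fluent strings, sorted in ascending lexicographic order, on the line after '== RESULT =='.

Regress:
  G ∩ del = {}  (empty — regression defined)
  G \ add = {pkg_at(p1,hub), truck_at(t2,hub)} \ {pkg_at(p1,hub)} = {truck_at(t2,hub)}
  ∪ pre   = {truck_at(t2,hub)} ∪ {in(p1,t2), truck_at(t2,hub)}
          = {in(p1,t2), truck_at(t2,hub)}

== RESULT ==
["in(p1,t2)", "truck_at(t2,hub)"]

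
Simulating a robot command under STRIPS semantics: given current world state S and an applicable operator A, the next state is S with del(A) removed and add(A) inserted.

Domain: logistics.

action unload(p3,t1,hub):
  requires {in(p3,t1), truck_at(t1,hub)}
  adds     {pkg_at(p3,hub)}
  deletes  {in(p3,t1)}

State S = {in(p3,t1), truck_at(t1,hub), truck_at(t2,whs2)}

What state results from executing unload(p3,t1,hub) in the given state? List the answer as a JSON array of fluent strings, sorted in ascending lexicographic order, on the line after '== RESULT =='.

Compute (S \ del) ∪ add:
  pre ⊆ S: {in(p3,t1), truck_at(t1,hub)} ⊆ S  — applicable
  S \ del = {truck_at(t1,hub), truck_at(t2,whs2)}
  ∪ add   = {pkg_at(p3,hub), truck_at(t1,hub), truck_at(t2,whs2)}

== RESULT ==
["pkg_at(p3,hub)", "truck_at(t1,hub)", "truck_at(t2,whs2)"]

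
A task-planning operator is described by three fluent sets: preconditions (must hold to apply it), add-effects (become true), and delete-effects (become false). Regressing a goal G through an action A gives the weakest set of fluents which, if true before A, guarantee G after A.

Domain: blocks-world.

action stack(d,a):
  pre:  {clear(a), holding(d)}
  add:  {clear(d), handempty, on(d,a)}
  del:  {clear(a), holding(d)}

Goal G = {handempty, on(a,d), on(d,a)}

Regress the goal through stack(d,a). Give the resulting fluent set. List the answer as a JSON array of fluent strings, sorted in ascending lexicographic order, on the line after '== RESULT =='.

Regress:
  G ∩ del = {}  (empty — regression defined)
  G \ add = {handempty, on(a,d), on(d,a)} \ {clear(d), handempty, on(d,a)} = {on(a,d)}
  ∪ pre   = {on(a,d)} ∪ {clear(a), holding(d)}
          = {clear(a), holding(d), on(a,d)}

== RESULT ==
["clear(a)", "holding(d)", "on(a,d)"]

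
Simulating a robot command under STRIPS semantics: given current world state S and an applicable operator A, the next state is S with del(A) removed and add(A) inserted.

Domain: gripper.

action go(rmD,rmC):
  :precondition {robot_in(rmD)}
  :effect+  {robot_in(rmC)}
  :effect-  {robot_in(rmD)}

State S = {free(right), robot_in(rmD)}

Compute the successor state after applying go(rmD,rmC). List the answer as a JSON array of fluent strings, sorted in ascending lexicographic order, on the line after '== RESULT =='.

Compute (S \ del) ∪ add:
  pre ⊆ S: {robot_in(rmD)} ⊆ S  — applicable
  S \ del = {free(right)}
  ∪ add   = {free(right), robot_in(rmC)}

== RESULT ==
["free(right)", "robot_in(rmC)"]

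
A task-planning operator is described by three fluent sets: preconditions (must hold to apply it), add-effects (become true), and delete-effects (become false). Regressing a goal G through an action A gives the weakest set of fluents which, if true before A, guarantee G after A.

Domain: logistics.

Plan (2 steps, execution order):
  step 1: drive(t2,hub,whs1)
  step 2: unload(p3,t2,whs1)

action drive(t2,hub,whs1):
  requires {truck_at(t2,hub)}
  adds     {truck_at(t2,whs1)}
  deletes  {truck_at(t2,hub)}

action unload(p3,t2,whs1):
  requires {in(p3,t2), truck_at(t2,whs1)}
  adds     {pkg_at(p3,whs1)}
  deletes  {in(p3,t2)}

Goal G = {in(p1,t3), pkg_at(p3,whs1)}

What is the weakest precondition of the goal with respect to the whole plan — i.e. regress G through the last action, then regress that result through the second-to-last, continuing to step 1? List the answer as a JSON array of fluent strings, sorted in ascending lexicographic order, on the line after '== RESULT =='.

Work backward from the goal:
  through step 2 (unload(p3,t2,whs1)): drop {pkg_at(p3,whs1)}, keep {in(p1,t3)}, require {in(p3,t2), truck_at(t2,whs1)}
    → {in(p1,t3), in(p3,t2), truck_at(t2,whs1)}
  through step 1 (drive(t2,hub,whs1)): drop {truck_at(t2,whs1)}, keep {in(p1,t3), in(p3,t2)}, require {truck_at(t2,hub)}
    → {in(p1,t3), in(p3,t2), truck_at(t2,hub)}

== RESULT ==
["in(p1,t3)", "in(p3,t2)", "truck_at(t2,hub)"]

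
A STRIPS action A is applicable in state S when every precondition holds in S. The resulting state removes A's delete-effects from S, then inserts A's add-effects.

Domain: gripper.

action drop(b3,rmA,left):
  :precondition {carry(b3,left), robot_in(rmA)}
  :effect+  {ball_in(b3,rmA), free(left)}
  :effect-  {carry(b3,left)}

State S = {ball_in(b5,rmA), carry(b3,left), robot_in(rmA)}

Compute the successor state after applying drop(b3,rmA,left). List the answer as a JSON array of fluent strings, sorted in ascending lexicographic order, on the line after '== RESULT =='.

Compute (S \ del) ∪ add:
  pre ⊆ S: {carry(b3,left), robot_in(rmA)} ⊆ S  — applicable
  S \ del = {ball_in(b5,rmA), robot_in(rmA)}
  ∪ add   = {ball_in(b3,rmA), ball_in(b5,rmA), free(left), robot_in(rmA)}

== RESULT ==
["ball_in(b3,rmA)", "ball_in(b5,rmA)", "free(left)", "robot_in(rmA)"]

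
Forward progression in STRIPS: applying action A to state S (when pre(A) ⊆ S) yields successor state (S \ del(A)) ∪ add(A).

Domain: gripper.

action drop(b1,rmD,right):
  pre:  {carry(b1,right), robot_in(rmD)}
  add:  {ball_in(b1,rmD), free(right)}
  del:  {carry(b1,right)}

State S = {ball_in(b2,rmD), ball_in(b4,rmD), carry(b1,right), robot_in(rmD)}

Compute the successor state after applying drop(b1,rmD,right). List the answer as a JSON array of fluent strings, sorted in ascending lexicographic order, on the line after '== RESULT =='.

Progress:
  pre ⊆ S: {carry(b1,right), robot_in(rmD)} ⊆ S  — applicable
  S \ del = {ball_in(b2,rmD), ball_in(b4,rmD), robot_in(rmD)}
  ∪ add   = {ball_in(b1,rmD), ball_in(b2,rmD), ball_in(b4,rmD), free(right), robot_in(rmD)}

== RESULT ==
["ball_in(b1,rmD)", "ball_in(b2,rmD)", "ball_in(b4,rmD)", "free(right)", "robot_in(rmD)"]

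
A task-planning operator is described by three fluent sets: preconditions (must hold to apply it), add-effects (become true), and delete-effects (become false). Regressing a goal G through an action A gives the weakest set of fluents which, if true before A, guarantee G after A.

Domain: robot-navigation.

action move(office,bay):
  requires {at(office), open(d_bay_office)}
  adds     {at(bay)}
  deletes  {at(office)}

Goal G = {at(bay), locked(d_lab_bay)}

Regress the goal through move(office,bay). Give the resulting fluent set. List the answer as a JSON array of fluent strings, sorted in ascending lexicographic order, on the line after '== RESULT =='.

Compute (G \ add) ∪ pre:
  G ∩ del = {}  (empty — regression defined)
  G \ add = {at(bay), locked(d_lab_bay)} \ {at(bay)} = {locked(d_lab_bay)}
  ∪ pre   = {locked(d_lab_bay)} ∪ {at(office), open(d_bay_office)}
          = {at(office), locked(d_lab_bay), open(d_bay_office)}

== RESULT ==
["at(office)", "locked(d_lab_bay)", "open(d_bay_office)"]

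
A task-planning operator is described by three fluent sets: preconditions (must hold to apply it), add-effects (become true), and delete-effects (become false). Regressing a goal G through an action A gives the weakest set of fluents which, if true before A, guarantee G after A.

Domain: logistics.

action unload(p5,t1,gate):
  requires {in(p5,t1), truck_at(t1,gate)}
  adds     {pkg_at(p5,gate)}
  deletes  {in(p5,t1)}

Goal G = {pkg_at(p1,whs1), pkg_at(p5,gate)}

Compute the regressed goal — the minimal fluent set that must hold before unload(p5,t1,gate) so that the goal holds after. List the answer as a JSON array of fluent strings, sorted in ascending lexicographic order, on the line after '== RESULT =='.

Regress:
  G ∩ del = {}  (empty — regression defined)
  G \ add = {pkg_at(p1,whs1), pkg_at(p5,gate)} \ {pkg_at(p5,gate)} = {pkg_at(p1,whs1)}
  ∪ pre   = {pkg_at(p1,whs1)} ∪ {in(p5,t1), truck_at(t1,gate)}
          = {in(p5,t1), pkg_at(p1,whs1), truck_at(t1,gate)}

== RESULT ==
["in(p5,t1)", "pkg_at(p1,whs1)", "truck_at(t1,gate)"]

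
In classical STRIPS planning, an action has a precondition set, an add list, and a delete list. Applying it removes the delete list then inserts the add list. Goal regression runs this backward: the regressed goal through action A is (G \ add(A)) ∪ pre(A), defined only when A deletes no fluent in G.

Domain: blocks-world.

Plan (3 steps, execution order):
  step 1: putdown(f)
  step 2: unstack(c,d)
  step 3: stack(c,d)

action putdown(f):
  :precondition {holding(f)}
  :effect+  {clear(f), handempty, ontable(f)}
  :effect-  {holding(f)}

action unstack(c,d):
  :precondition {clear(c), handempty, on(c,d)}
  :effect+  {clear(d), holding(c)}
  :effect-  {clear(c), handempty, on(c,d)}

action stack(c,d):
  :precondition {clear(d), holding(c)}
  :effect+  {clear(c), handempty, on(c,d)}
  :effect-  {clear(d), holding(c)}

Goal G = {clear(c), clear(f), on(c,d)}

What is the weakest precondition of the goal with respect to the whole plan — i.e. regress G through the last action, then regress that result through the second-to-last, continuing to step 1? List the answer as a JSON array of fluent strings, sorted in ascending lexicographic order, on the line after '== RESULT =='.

Regress step by step:
  through step 3 (stack(c,d)): drop {clear(c), on(c,d)}, keep {clear(f)}, require {clear(d), holding(c)}
    → {clear(d), clear(f), holding(c)}
  through step 2 (unstack(c,d)): drop {clear(d), holding(c)}, keep {clear(f)}, require {clear(c), handempty, on(c,d)}
    → {clear(c), clear(f), handempty, on(c,d)}
  through step 1 (putdown(f)): drop {clear(f), handempty}, keep {clear(c), on(c,d)}, require {holding(f)}
    → {clear(c), holding(f), on(c,d)}

== RESULT ==
["clear(c)", "holding(f)", "on(c,d)"]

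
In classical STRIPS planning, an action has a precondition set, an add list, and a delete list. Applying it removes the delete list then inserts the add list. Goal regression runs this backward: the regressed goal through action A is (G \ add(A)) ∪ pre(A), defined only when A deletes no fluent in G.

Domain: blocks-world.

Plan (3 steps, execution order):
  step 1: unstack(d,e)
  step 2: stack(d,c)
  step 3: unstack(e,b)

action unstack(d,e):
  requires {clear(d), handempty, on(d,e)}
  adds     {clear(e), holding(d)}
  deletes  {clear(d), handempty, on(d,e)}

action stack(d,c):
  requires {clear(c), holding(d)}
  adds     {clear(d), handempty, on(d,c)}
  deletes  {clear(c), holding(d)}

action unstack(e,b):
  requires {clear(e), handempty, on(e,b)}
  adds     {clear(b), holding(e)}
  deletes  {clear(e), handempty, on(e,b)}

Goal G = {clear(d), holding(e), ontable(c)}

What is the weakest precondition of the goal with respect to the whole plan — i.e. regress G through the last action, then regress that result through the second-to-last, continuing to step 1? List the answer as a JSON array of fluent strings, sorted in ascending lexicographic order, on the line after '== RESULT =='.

Work backward from the goal:
  through step 3 (unstack(e,b)): drop {holding(e)}, keep {clear(d), ontable(c)}, require {clear(e), handempty, on(e,b)}
    → {clear(d), clear(e), handempty, on(e,b), ontable(c)}
  through step 2 (stack(d,c)): drop {clear(d), handempty}, keep {clear(e), on(e,b), ontable(c)}, require {clear(c), holding(d)}
    → {clear(c), clear(e), holding(d), on(e,b), ontable(c)}
  through step 1 (unstack(d,e)): drop {clear(e), holding(d)}, keep {clear(c), on(e,b), ontable(c)}, require {clear(d), handempty, on(d,e)}
    → {clear(c), clear(d), handempty, on(d,e), on(e,b), ontable(c)}

== RESULT ==
["clear(c)", "clear(d)", "handempty", "on(d,e)", "on(e,b)", "ontable(c)"]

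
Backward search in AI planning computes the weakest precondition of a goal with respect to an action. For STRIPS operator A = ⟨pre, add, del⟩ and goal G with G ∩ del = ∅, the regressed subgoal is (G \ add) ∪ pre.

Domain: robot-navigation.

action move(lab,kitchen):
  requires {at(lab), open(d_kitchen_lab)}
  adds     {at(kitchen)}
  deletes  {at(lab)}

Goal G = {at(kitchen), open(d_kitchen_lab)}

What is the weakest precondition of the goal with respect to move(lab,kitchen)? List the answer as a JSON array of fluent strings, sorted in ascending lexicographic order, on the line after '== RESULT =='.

Compute (G \ add) ∪ pre:
  G ∩ del = {}  (empty — regression defined)
  G \ add = {at(kitchen), open(d_kitchen_lab)} \ {at(kitchen)} = {open(d_kitchen_lab)}
  ∪ pre   = {open(d_kitchen_lab)} ∪ {at(lab), open(d_kitchen_lab)}
          = {at(lab), open(d_kitchen_lab)}

== RESULT ==
["at(lab)", "open(d_kitchen_lab)"]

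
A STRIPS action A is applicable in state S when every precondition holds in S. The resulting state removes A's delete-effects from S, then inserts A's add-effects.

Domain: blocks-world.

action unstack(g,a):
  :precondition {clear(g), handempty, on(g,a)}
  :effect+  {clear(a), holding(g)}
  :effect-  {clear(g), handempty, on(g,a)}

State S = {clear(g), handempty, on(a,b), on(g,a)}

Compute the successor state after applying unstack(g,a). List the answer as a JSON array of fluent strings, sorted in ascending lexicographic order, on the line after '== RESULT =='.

Progress:
  pre ⊆ S: {clear(g), handempty, on(g,a)} ⊆ S  — applicable
  S \ del = {on(a,b)}
  ∪ add   = {clear(a), holding(g), on(a,b)}

== RESULT ==
["clear(a)", "holding(g)", "on(a,b)"]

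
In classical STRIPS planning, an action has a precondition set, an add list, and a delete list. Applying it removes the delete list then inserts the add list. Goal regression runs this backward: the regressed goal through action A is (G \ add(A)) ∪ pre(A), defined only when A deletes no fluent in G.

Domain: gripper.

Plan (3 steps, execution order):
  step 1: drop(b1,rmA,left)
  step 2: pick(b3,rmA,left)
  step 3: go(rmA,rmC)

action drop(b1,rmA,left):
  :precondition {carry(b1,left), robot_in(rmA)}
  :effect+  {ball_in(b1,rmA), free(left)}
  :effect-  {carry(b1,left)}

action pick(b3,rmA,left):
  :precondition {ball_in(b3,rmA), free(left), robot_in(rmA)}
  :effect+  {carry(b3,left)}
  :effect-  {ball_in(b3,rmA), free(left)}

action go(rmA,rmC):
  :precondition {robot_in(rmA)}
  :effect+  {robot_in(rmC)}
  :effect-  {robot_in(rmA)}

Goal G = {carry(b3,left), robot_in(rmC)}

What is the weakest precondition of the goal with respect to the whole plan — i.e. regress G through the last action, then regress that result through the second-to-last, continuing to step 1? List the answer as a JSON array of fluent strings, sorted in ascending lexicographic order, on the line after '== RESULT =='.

Regress step by step:
  through step 3 (go(rmA,rmC)): drop {robot_in(rmC)}, keep {carry(b3,left)}, require {robot_in(rmA)}
    → {carry(b3,left), robot_in(rmA)}
  through step 2 (pick(b3,rmA,left)): drop {carry(b3,left)}, keep {robot_in(rmA)}, require {ball_in(b3,rmA), free(left), robot_in(rmA)}
    → {ball_in(b3,rmA), free(left), robot_in(rmA)}
  through step 1 (drop(b1,rmA,left)): drop {free(left)}, keep {ball_in(b3,rmA), robot_in(rmA)}, require {carry(b1,left), robot_in(rmA)}
    → {ball_in(b3,rmA), carry(b1,left), robot_in(rmA)}

== RESULT ==
["ball_in(b3,rmA)", "carry(b1,left)", "robot_in(rmA)"]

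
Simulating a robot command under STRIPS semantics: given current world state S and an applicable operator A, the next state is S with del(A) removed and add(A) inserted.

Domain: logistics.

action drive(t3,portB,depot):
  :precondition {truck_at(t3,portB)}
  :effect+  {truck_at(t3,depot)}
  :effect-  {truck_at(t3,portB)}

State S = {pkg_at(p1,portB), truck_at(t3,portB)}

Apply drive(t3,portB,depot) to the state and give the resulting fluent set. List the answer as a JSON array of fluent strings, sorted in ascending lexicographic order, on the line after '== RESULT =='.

Progress:
  pre ⊆ S: {truck_at(t3,portB)} ⊆ S  — applicable
  S \ del = {pkg_at(p1,portB)}
  ∪ add   = {pkg_at(p1,portB), truck_at(t3,depot)}

== RESULT ==
["pkg_at(p1,portB)", "truck_at(t3,depot)"]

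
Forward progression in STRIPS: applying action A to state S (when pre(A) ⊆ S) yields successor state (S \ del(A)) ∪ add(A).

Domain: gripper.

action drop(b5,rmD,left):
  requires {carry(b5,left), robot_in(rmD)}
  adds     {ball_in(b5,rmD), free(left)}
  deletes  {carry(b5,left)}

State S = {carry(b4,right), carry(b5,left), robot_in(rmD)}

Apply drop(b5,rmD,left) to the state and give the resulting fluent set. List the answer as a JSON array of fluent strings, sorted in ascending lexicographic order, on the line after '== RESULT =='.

Progress:
  pre ⊆ S: {carry(b5,left), robot_in(rmD)} ⊆ S  — applicable
  S \ del = {carry(b4,right), robot_in(rmD)}
  ∪ add   = {ball_in(b5,rmD), carry(b4,right), free(left), robot_in(rmD)}

== RESULT ==
["ball_in(b5,rmD)", "carry(b4,right)", "free(left)", "robot_in(rmD)"]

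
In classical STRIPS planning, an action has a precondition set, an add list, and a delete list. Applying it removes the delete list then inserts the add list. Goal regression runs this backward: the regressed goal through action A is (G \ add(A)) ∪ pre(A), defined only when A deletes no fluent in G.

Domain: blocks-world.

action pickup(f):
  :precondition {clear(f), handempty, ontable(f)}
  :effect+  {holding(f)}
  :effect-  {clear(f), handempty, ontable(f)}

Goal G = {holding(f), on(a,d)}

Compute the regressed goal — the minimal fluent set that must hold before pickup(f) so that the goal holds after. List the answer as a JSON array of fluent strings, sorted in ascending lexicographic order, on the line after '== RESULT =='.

Compute (G \ add) ∪ pre:
  G ∩ del = {}  (empty — regression defined)
  G \ add = {holding(f), on(a,d)} \ {holding(f)} = {on(a,d)}
  ∪ pre   = {on(a,d)} ∪ {clear(f), handempty, ontable(f)}
          = {clear(f), handempty, on(a,d), ontable(f)}

== RESULT ==
["clear(f)", "handempty", "on(a,d)", "ontable(f)"]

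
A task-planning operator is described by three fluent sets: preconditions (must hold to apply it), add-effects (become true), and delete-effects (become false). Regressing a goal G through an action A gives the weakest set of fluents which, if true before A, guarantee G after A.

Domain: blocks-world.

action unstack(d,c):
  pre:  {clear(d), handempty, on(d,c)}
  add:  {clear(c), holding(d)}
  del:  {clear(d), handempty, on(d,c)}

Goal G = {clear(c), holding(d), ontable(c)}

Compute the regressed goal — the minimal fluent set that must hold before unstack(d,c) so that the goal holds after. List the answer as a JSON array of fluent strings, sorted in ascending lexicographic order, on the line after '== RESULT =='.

Compute (G \ add) ∪ pre:
  G ∩ del = {}  (empty — regression defined)
  G \ add = {clear(c), holding(d), ontable(c)} \ {clear(c), holding(d)} = {ontable(c)}
  ∪ pre   = {ontable(c)} ∪ {clear(d), handempty, on(d,c)}
          = {clear(d), handempty, on(d,c), ontable(c)}

== RESULT ==
["clear(d)", "handempty", "on(d,c)", "ontable(c)"]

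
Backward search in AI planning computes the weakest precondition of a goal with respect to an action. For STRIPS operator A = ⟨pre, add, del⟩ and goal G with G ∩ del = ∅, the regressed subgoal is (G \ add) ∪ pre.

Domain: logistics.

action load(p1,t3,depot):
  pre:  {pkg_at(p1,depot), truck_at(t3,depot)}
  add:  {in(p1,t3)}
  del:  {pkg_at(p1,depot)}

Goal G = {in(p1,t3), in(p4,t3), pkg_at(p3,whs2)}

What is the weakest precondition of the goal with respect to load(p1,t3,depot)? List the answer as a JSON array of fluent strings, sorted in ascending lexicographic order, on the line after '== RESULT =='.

Compute (G \ add) ∪ pre:
  G ∩ del = {}  (empty — regression defined)
  G \ add = {in(p1,t3), in(p4,t3), pkg_at(p3,whs2)} \ {in(p1,t3)} = {in(p4,t3), pkg_at(p3,whs2)}
  ∪ pre   = {in(p4,t3), pkg_at(p3,whs2)} ∪ {pkg_at(p1,depot), truck_at(t3,depot)}
          = {in(p4,t3), pkg_at(p1,depot), pkg_at(p3,whs2), truck_at(t3,depot)}

== RESULT ==
["in(p4,t3)", "pkg_at(p1,depot)", "pkg_at(p3,whs2)", "truck_at(t3,depot)"]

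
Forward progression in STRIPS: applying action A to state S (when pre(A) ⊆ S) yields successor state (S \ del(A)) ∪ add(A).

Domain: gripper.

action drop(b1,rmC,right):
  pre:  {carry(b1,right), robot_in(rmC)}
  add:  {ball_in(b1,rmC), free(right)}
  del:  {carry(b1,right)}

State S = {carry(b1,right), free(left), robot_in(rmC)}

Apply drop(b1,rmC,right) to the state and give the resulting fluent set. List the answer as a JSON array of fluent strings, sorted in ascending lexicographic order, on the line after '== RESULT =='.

Compute (S \ del) ∪ add:
  pre ⊆ S: {carry(b1,right), robot_in(rmC)} ⊆ S  — applicable
  S \ del = {free(left), robot_in(rmC)}
  ∪ add   = {ball_in(b1,rmC), free(left), free(right), robot_in(rmC)}

== RESULT ==
["ball_in(b1,rmC)", "free(left)", "free(right)", "robot_in(rmC)"]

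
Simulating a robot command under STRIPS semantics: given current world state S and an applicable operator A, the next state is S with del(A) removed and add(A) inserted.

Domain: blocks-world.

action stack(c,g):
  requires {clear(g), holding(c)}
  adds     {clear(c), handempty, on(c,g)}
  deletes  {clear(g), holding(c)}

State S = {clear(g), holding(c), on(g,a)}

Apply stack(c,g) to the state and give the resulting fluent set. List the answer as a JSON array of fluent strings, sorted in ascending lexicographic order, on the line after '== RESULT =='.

Compute (S \ del) ∪ add:
  pre ⊆ S: {clear(g), holding(c)} ⊆ S  — applicable
  S \ del = {on(g,a)}
  ∪ add   = {clear(c), handempty, on(c,g), on(g,a)}

== RESULT ==
["clear(c)", "handempty", "on(c,g)", "on(g,a)"]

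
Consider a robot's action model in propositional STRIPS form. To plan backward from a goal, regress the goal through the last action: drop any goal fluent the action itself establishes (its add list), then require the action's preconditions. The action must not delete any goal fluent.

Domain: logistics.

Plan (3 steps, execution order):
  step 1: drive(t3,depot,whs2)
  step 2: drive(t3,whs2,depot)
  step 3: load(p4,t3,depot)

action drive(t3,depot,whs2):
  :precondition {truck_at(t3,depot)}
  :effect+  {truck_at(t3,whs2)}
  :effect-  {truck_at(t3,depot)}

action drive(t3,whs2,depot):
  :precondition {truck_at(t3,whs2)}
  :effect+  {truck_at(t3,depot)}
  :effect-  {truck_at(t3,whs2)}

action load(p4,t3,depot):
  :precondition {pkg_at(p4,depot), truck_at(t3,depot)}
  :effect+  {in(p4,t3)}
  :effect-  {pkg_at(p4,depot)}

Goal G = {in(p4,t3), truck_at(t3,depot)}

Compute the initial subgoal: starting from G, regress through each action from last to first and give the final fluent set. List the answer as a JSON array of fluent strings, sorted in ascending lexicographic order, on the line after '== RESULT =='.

Work backward from the goal:
  through step 3 (load(p4,t3,depot)): drop {in(p4,t3)}, keep {truck_at(t3,depot)}, require {pkg_at(p4,depot), truck_at(t3,depot)}
    → {pkg_at(p4,depot), truck_at(t3,depot)}
  through step 2 (drive(t3,whs2,depot)): drop {truck_at(t3,depot)}, keep {pkg_at(p4,depot)}, require {truck_at(t3,whs2)}
    → {pkg_at(p4,depot), truck_at(t3,whs2)}
  through step 1 (drive(t3,depot,whs2)): drop {truck_at(t3,whs2)}, keep {pkg_at(p4,depot)}, require {truck_at(t3,depot)}
    → {pkg_at(p4,depot), truck_at(t3,depot)}

== RESULT ==
["pkg_at(p4,depot)", "truck_at(t3,depot)"]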